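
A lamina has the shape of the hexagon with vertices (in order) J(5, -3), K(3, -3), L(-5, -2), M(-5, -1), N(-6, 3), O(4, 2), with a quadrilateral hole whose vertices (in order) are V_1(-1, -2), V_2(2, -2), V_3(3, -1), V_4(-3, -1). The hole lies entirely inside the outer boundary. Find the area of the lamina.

Outer boundary:
Σ = (-6) + (-21) + (-5) + (-21) + (-24) + (-22) = -99
Area = |Σ|/2 = 49.5.
Hole:
Apply Gauss's area formula: 2A = Σ (x_i·y_{i+1} − x_{i+1}·y_i), indices taken mod 4.
V_1→V_2: (-1)(-2) − (2)(-2) = 6
V_2→V_3: (2)(-1) − (3)(-2) = 4
V_3→V_4: (3)(-1) − (-3)(-1) = -6
V_4→V_1: (-3)(-2) − (-1)(-1) = 5
Σ = 9
Area = |Σ|/2 = 4.5.
Net area = 49.5 − 4.5 = 45.

45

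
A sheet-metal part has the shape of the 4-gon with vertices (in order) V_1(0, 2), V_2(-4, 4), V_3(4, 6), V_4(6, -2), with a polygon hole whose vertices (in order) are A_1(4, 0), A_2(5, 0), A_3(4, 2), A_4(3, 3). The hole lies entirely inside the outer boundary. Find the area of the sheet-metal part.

30

Outer boundary:
Apply Gauss's area formula: 2A = Σ (x_i·y_{i+1} − x_{i+1}·y_i), indices taken mod 4.
Σ = (8) + (-40) + (-44) + (12) = -64
Area = |Σ|/2 = 32.
Hole:
Cross-terms: 0, 10, 6, -12  ⇒  Σ = 4
Area = |Σ|/2 = 2.
Net area = 32 − 2 = 30.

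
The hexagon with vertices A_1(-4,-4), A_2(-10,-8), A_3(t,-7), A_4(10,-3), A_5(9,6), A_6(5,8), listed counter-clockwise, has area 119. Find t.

-7

Write out the shoelace sum; only the two edges meeting at A_3 involve t:
2·Area = [((-10)·(-7) − t·(-8)) + (t·(-3) − 10·(-7))] + 133
       = 5·t + 273 = 238
⇒ t = -7.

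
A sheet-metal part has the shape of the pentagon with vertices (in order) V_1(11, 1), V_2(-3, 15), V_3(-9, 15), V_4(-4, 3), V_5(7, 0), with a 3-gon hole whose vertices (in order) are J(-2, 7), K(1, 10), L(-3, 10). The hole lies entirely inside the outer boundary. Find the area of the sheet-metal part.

Outer boundary:
Apply the surveyor's formula: 2A = Σ (x_i·y_{i+1} − x_{i+1}·y_i), indices taken mod 5.
V_1→V_2: (11)(15) − (-3)(1) = 168
V_2→V_3: (-3)(15) − (-9)(15) = 90
V_3→V_4: (-9)(3) − (-4)(15) = 33
V_4→V_5: (-4)(0) − (7)(3) = -21
V_5→V_1: (7)(1) − (11)(0) = 7
Σ = 277
Area = |Σ|/2 = 138.5.
Hole:
Σ = (-27) + (40) + (-1) = 12
Area = |Σ|/2 = 6.
Net area = 138.5 − 6 = 132.5.

132.5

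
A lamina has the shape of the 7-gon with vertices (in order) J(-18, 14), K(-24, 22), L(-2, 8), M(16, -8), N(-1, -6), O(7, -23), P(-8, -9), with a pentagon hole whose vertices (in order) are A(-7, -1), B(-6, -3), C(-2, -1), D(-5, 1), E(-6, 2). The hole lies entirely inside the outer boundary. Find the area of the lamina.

Outer boundary:
Apply the surveyor's formula: 2A = Σ (x_i·y_{i+1} − x_{i+1}·y_i), indices taken mod 7.
Σ = (-60) + (-148) + (-112) + (-104) + (65) + (-247) + (-274) = -880
Area = |Σ|/2 = 440.
Hole:
Σ = (15) + (0) + (-7) + (-4) + (20) = 24
Area = |Σ|/2 = 12.
Net area = 440 − 12 = 428.

428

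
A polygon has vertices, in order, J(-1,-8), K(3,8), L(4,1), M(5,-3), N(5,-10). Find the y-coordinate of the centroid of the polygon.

Apply the shoelace (surveyor's) formula. First the cross-terms c_i = x_i·y_{i+1} − x_{i+1}·y_i:
  16, -29, -17, -35, -50  ⇒  2A = -115, A = -57.5.
Then Σ (y_i + y_{i+1})·c_i = 1128, so ȳ = 1128 / (6·(-57.5)) = -376/115.

-376/115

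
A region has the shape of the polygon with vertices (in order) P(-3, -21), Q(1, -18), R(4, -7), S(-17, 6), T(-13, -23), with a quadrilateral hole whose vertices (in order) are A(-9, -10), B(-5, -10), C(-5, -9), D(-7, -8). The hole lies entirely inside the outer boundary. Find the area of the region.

354

Outer boundary:
P→Q: (-3)(-18) − (1)(-21) = 75
Q→R: (1)(-7) − (4)(-18) = 65
R→S: (4)(6) − (-17)(-7) = -95
S→T: (-17)(-23) − (-13)(6) = 469
T→P: (-13)(-21) − (-3)(-23) = 204
Σ = 718
Area = |Σ|/2 = 359.
Hole:
Apply the shoelace formula: 2A = Σ (x_i·y_{i+1} − x_{i+1}·y_i), indices taken mod 4.
Cross-terms: 40, -5, -23, -2  ⇒  Σ = 10
Area = |Σ|/2 = 5.
Net area = 359 − 5 = 354.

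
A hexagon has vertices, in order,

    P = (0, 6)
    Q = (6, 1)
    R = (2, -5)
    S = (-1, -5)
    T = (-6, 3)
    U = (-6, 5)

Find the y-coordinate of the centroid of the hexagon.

100/123

Apply Gauss's area formula. First the cross-terms c_i = x_i·y_{i+1} − x_{i+1}·y_i:
  -36, -32, -15, -33, -12, -36  ⇒  2A = -164, A = -82.
Then Σ (y_i + y_{i+1})·c_i = -400, so ȳ = -400 / (6·(-82)) = 100/123.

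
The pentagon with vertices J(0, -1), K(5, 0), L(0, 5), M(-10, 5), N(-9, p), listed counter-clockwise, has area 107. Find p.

-8

The doubled signed area Σ (x_i y_{i+1} − x_{i+1} y_i) is linear in p.
With p=0 it equals 134; the coefficient of p is -10 (from the two edges through N).
So -10·p + 134 = 2·107 = 214 ⇒ p = -8.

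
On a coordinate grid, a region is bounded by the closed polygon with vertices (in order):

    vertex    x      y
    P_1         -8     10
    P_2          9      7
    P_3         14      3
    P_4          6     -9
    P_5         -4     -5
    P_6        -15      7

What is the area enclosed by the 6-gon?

Apply the surveyor's formula: 2A = Σ (x_i·y_{i+1} − x_{i+1}·y_i), indices taken mod 6.
Σ = (-146) + (-71) + (-144) + (-66) + (-103) + (-94) = -624
Area = |Σ|/2 = 312.

312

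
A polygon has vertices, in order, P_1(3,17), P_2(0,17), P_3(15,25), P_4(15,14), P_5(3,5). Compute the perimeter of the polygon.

|P_1P_2| = √((-3)² + (0)²) = √9 = 3
|P_2P_3| = √((15)² + (8)²) = √289 = 17
|P_3P_4| = √((0)² + (-11)²) = √121 = 11
|P_4P_5| = √((-12)² + (-9)²) = √225 = 15
|P_5P_1| = √((0)² + (12)²) = √144 = 12
Perimeter = 3 + 17 + 11 + 15 + 12 = 58.

58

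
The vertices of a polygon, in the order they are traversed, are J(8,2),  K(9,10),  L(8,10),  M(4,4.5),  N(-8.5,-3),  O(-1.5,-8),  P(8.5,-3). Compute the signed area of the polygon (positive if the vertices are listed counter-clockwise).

Σ = (62) + (10) + (-4) + (26.25) + (63.5) + (72.5) + (41) = 271.25
Signed area = Σ/2 = 135.625 (positive ⇒ counter-clockwise traversal).

135.625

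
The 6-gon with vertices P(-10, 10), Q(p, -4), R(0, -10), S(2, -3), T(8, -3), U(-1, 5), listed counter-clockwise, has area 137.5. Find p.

-6

The doubled signed area Σ (x_i y_{i+1} − x_{i+1} y_i) is linear in p.
With p=0 it equals 155; the coefficient of p is -20 (from the two edges through Q).
So -20·p + 155 = 2·137.5 = 275 ⇒ p = -6.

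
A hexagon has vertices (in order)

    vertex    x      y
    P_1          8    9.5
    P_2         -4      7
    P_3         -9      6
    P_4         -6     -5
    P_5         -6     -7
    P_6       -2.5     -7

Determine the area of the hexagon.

Apply Gauss's area formula: 2A = Σ (x_i·y_{i+1} − x_{i+1}·y_i), indices taken mod 6.
Σ = (94) + (39) + (81) + (12) + (24.5) + (32.25) = 282.75
Area = |Σ|/2 = 141.375.

141.375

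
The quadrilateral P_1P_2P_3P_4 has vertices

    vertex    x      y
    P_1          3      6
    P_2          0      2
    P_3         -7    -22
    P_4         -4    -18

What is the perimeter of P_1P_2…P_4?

60

|P_1P_2| = √((-3)² + (-4)²) = √25 = 5
|P_2P_3| = √((-7)² + (-24)²) = √625 = 25
|P_3P_4| = √((3)² + (4)²) = √25 = 5
|P_4P_1| = √((7)² + (24)²) = √625 = 25
Perimeter = 5 + 25 + 5 + 25 = 60.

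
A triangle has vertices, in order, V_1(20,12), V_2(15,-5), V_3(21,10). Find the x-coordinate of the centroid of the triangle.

Apply the shoelace formula. First the cross-terms c_i = x_i·y_{i+1} − x_{i+1}·y_i:
  -280, 255, 52  ⇒  2A = 27, A = 13.5.
Then Σ (x_i + x_{i+1})·c_i = 1512, so x̄ = 1512 / (6·13.5) = 56/3.

56/3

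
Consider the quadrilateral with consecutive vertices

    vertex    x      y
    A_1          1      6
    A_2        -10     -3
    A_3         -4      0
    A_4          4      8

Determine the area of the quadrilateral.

14.5

A_1→A_2: (1)(-3) − (-10)(6) = 57
A_2→A_3: (-10)(0) − (-4)(-3) = -12
A_3→A_4: (-4)(8) − (4)(0) = -32
A_4→A_1: (4)(6) − (1)(8) = 16
Σ = 29
Area = |Σ|/2 = 14.5.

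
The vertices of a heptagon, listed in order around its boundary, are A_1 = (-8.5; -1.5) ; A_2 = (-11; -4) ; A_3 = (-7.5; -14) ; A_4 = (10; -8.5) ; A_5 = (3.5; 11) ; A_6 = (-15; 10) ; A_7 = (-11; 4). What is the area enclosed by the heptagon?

392.75

Apply the surveyor's formula: 2A = Σ (x_i·y_{i+1} − x_{i+1}·y_i), indices taken mod 7.
A_1→A_2: (-8.5)(-4) − (-11)(-1.5) = 17.5
A_2→A_3: (-11)(-14) − (-7.5)(-4) = 124
A_3→A_4: (-7.5)(-8.5) − (10)(-14) = 203.75
A_4→A_5: (10)(11) − (3.5)(-8.5) = 139.75
A_5→A_6: (3.5)(10) − (-15)(11) = 200
A_6→A_7: (-15)(4) − (-11)(10) = 50
A_7→A_1: (-11)(-1.5) − (-8.5)(4) = 50.5
Σ = 785.5
Area = |Σ|/2 = 392.75.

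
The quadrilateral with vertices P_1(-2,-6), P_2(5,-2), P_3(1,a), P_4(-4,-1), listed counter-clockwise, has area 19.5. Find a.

-2

Write out the shoelace sum; only the two edges meeting at P_3 involve a:
2·Area = [(5·a − 1·(-2)) + (1·(-1) − (-4)·a)] + 56
       = 9·a + 57 = 39
⇒ a = -2.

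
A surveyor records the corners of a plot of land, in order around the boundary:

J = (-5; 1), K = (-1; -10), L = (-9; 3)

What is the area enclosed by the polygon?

Apply the shoelace formula: 2A = Σ (x_i·y_{i+1} − x_{i+1}·y_i), indices taken mod 3.
Σ = (51) + (-93) + (6) = -36
Area = |Σ|/2 = 18.

18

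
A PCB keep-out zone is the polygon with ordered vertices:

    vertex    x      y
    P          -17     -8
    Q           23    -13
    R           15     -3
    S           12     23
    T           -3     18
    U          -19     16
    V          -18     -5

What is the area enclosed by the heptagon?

966.5

Σ = (405) + (126) + (381) + (285) + (294) + (383) + (59) = 1933
Area = |Σ|/2 = 966.5.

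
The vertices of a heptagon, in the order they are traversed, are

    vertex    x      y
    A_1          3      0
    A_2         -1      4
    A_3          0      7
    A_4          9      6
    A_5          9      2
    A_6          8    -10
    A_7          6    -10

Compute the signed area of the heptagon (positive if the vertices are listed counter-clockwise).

Apply the surveyor's formula: 2A = Σ (x_i·y_{i+1} − x_{i+1}·y_i), indices taken mod 7.
Σ = (12) + (-7) + (-63) + (-36) + (-106) + (-20) + (30) = -190
Signed area = Σ/2 = -95 (negative ⇒ clockwise traversal).

-95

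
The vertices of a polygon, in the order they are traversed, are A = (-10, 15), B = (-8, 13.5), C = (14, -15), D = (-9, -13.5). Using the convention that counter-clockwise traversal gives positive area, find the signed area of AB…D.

Apply Gauss's area formula: 2A = Σ (x_i·y_{i+1} − x_{i+1}·y_i), indices taken mod 4.
A→B: (-10)(13.5) − (-8)(15) = -15
B→C: (-8)(-15) − (14)(13.5) = -69
C→D: (14)(-13.5) − (-9)(-15) = -324
D→A: (-9)(15) − (-10)(-13.5) = -270
Σ = -678
Signed area = Σ/2 = -339 (negative ⇒ clockwise traversal).

-339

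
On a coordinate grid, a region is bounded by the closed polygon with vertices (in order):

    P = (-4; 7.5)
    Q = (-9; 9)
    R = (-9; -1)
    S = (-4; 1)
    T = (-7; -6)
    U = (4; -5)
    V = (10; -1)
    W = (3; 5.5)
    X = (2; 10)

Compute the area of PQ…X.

188.25

Apply the shoelace (surveyor's) formula: 2A = Σ (x_i·y_{i+1} − x_{i+1}·y_i), indices taken mod 9.
Σ = (31.5) + (90) + (-13) + (31) + (59) + (46) + (58) + (19) + (55) = 376.5
Area = |Σ|/2 = 188.25.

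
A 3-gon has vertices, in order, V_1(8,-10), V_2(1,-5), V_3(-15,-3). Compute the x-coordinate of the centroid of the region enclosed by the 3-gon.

Apply Gauss's area formula. First the cross-terms c_i = x_i·y_{i+1} − x_{i+1}·y_i:
  -30, -78, 174  ⇒  2A = 66, A = 33.
Then Σ (x_i + x_{i+1})·c_i = -396, so x̄ = -396 / (6·33) = -2.

-2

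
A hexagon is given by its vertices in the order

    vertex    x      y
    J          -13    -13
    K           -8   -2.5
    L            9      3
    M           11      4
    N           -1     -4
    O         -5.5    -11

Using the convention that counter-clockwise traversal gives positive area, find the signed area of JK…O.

Σ = (-71.5) + (-1.5) + (3) + (-40) + (-11) + (-71.5) = -192.5
Signed area = Σ/2 = -96.25 (negative ⇒ clockwise traversal).

-96.25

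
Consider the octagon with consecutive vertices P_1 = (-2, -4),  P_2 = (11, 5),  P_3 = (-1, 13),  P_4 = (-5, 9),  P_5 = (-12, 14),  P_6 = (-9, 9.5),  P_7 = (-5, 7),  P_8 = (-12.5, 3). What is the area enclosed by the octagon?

200.5

Σ = (34) + (148) + (56) + (38) + (12) + (-15.5) + (72.5) + (56) = 401
Area = |Σ|/2 = 200.5.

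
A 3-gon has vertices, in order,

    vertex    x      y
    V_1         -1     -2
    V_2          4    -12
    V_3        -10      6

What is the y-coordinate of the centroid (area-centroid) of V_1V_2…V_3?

-8/3

Apply the shoelace (surveyor's) formula. First the cross-terms c_i = x_i·y_{i+1} − x_{i+1}·y_i:
  20, -96, 26  ⇒  2A = -50, A = -25.
Then Σ (y_i + y_{i+1})·c_i = 400, so ȳ = 400 / (6·(-25)) = -8/3.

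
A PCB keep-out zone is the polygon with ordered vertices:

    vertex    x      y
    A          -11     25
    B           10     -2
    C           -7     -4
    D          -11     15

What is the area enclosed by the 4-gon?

270.5

A→B: (-11)(-2) − (10)(25) = -228
B→C: (10)(-4) − (-7)(-2) = -54
C→D: (-7)(15) − (-11)(-4) = -149
D→A: (-11)(25) − (-11)(15) = -110
Σ = -541
Area = |Σ|/2 = 270.5.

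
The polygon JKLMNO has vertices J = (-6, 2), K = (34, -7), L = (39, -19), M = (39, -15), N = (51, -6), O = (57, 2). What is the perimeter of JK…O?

|JK| = √((40)² + (-9)²) = √1681 = 41
|KL| = √((5)² + (-12)²) = √169 = 13
|LM| = √((0)² + (4)²) = √16 = 4
|MN| = √((12)² + (9)²) = √225 = 15
|NO| = √((6)² + (8)²) = √100 = 10
|OJ| = √((-63)² + (0)²) = √3969 = 63
Perimeter = 41 + 13 + 4 + 15 + 10 + 63 = 146.

146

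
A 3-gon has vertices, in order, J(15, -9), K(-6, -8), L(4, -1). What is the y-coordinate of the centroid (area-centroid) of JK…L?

Apply the surveyor's formula. First the cross-terms c_i = x_i·y_{i+1} − x_{i+1}·y_i:
  -174, 38, -21  ⇒  2A = -157, A = -78.5.
Then Σ (y_i + y_{i+1})·c_i = 2826, so ȳ = 2826 / (6·(-78.5)) = -6.

-6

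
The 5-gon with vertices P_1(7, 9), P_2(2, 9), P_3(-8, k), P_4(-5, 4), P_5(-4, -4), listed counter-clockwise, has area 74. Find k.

The doubled signed area Σ (x_i y_{i+1} − x_{i+1} y_i) is linear in k.
With k=0 it equals 113; the coefficient of k is 7 (from the two edges through P_3).
So 7·k + 113 = 2·74 = 148 ⇒ k = 5.

5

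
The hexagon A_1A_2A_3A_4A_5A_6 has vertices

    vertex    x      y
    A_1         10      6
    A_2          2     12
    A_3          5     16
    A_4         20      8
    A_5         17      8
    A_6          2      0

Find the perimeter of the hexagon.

62

|A_1A_2| = √((-8)² + (6)²) = √100 = 10
|A_2A_3| = √((3)² + (4)²) = √25 = 5
|A_3A_4| = √((15)² + (-8)²) = √289 = 17
|A_4A_5| = √((-3)² + (0)²) = √9 = 3
|A_5A_6| = √((-15)² + (-8)²) = √289 = 17
|A_6A_1| = √((8)² + (6)²) = √100 = 10
Perimeter = 10 + 5 + 17 + 3 + 17 + 10 = 62.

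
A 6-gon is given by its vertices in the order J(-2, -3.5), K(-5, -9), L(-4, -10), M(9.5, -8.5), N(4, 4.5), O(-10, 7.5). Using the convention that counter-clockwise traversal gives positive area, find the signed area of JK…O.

172.625

Σ = (0.5) + (14) + (129) + (76.75) + (75) + (50) = 345.25
Signed area = Σ/2 = 172.625 (positive ⇒ counter-clockwise traversal).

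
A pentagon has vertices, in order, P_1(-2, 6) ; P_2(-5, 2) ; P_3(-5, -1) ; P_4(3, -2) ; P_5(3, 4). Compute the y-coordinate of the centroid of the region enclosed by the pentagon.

80/49

Apply the shoelace formula. First the cross-terms c_i = x_i·y_{i+1} − x_{i+1}·y_i:
  26, 15, 13, 18, 26  ⇒  2A = 98, A = 49.
Then Σ (y_i + y_{i+1})·c_i = 480, so ȳ = 480 / (6·49) = 80/49.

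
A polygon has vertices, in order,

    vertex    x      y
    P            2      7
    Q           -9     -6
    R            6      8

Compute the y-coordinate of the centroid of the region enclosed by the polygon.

Apply the surveyor's formula. First the cross-terms c_i = x_i·y_{i+1} − x_{i+1}·y_i:
  51, -36, 26  ⇒  2A = 41, A = 20.5.
Then Σ (y_i + y_{i+1})·c_i = 369, so ȳ = 369 / (6·20.5) = 3.

3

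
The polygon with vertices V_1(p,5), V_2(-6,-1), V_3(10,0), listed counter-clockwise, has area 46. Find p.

-2

Write out the shoelace sum; only the two edges meeting at V_1 involve p:
2·Area = [(10·5 − p·0) + (p·(-1) − (-6)·5)] + 10
       = -1·p + 90 = 92
⇒ p = -2.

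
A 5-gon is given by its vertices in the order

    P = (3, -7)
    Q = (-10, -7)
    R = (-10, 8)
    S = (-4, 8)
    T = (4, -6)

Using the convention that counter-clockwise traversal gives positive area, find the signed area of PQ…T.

Cross-terms: -91, -150, -48, -8, -10  ⇒  Σ = -307
Signed area = Σ/2 = -153.5 (negative ⇒ clockwise traversal).

-153.5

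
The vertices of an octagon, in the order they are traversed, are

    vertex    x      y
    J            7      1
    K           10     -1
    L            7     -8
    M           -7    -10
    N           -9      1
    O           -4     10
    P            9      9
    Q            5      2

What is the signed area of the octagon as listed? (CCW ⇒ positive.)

Apply the shoelace (surveyor's) formula: 2A = Σ (x_i·y_{i+1} − x_{i+1}·y_i), indices taken mod 8.
J→K: (7)(-1) − (10)(1) = -17
K→L: (10)(-8) − (7)(-1) = -73
L→M: (7)(-10) − (-7)(-8) = -126
M→N: (-7)(1) − (-9)(-10) = -97
N→O: (-9)(10) − (-4)(1) = -86
O→P: (-4)(9) − (9)(10) = -126
P→Q: (9)(2) − (5)(9) = -27
Q→J: (5)(1) − (7)(2) = -9
Σ = -561
Signed area = Σ/2 = -280.5 (negative ⇒ clockwise traversal).

-280.5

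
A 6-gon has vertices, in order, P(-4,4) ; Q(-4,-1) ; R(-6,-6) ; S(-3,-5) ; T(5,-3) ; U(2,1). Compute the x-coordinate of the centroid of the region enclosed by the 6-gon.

-109/107

Apply the shoelace formula. First the cross-terms c_i = x_i·y_{i+1} − x_{i+1}·y_i:
  20, 18, 12, 34, 11, 12  ⇒  2A = 107, A = 53.5.
Then Σ (x_i + x_{i+1})·c_i = -327, so x̄ = -327 / (6·53.5) = -109/107.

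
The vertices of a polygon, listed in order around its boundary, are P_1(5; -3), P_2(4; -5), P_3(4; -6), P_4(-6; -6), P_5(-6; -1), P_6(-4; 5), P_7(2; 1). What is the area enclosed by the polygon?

Apply Gauss's area formula: 2A = Σ (x_i·y_{i+1} − x_{i+1}·y_i), indices taken mod 7.
P_1→P_2: (5)(-5) − (4)(-3) = -13
P_2→P_3: (4)(-6) − (4)(-5) = -4
P_3→P_4: (4)(-6) − (-6)(-6) = -60
P_4→P_5: (-6)(-1) − (-6)(-6) = -30
P_5→P_6: (-6)(5) − (-4)(-1) = -34
P_6→P_7: (-4)(1) − (2)(5) = -14
P_7→P_1: (2)(-3) − (5)(1) = -11
Σ = -166
Area = |Σ|/2 = 83.

83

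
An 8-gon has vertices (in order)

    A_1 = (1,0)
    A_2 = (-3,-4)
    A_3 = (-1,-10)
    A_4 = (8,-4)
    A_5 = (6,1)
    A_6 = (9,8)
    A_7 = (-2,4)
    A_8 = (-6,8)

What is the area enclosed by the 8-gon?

Σ = (-4) + (26) + (84) + (32) + (39) + (52) + (8) + (-8) = 229
Area = |Σ|/2 = 114.5.

114.5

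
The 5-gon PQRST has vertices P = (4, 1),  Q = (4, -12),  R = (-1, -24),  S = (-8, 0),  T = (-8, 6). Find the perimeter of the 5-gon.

|PQ| = √((0)² + (-13)²) = √169 = 13
|QR| = √((-5)² + (-12)²) = √169 = 13
|RS| = √((-7)² + (24)²) = √625 = 25
|ST| = √((0)² + (6)²) = √36 = 6
|TP| = √((12)² + (-5)²) = √169 = 13
Perimeter = 13 + 13 + 25 + 6 + 13 = 70.

70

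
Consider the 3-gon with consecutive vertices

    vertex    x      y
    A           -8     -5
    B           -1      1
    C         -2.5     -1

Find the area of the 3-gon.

Cross-terms: -13, 3.5, 4.5  ⇒  Σ = -5
Area = |Σ|/2 = 2.5.

2.5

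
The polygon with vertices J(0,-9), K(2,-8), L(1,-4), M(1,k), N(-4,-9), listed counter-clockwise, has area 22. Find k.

Write out the shoelace sum; only the two edges meeting at M involve k:
2·Area = [(1·k − 1·(-4)) + (1·(-9) − (-4)·k)] + 54
       = 5·k + 49 = 44
⇒ k = -1.

-1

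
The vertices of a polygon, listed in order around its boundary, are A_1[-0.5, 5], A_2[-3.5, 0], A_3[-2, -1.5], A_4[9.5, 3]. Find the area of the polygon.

40

Σ = (17.5) + (5.25) + (8.25) + (49) = 80
Area = |Σ|/2 = 40.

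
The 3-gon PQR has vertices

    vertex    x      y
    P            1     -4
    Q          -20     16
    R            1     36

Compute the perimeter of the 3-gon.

|PQ| = √((-21)² + (20)²) = √841 = 29
|QR| = √((21)² + (20)²) = √841 = 29
|RP| = √((0)² + (-40)²) = √1600 = 40
Perimeter = 29 + 29 + 40 = 98.

98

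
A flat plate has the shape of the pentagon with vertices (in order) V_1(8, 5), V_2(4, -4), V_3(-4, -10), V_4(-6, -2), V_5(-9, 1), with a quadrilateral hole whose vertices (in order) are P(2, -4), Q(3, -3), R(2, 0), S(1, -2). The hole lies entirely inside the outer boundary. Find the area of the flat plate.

114.5

Outer boundary:
Apply the shoelace formula: 2A = Σ (x_i·y_{i+1} − x_{i+1}·y_i), indices taken mod 5.
Σ = (-52) + (-56) + (-52) + (-24) + (-53) = -237
Area = |Σ|/2 = 118.5.
Hole:
Apply the shoelace (surveyor's) formula: 2A = Σ (x_i·y_{i+1} − x_{i+1}·y_i), indices taken mod 4.
P→Q: (2)(-3) − (3)(-4) = 6
Q→R: (3)(0) − (2)(-3) = 6
R→S: (2)(-2) − (1)(0) = -4
S→P: (1)(-4) − (2)(-2) = 0
Σ = 8
Area = |Σ|/2 = 4.
Net area = 118.5 − 4 = 114.5.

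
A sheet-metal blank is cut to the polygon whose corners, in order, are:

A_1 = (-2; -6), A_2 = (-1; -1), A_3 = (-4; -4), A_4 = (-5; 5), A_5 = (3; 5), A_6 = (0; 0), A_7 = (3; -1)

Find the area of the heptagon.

Σ = (-4) + (0) + (-40) + (-40) + (0) + (0) + (-20) = -104
Area = |Σ|/2 = 52.

52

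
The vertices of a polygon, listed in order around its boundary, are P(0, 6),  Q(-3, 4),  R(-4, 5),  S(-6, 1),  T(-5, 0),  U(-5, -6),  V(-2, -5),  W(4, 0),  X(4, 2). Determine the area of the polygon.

72.5

Apply the shoelace formula: 2A = Σ (x_i·y_{i+1} − x_{i+1}·y_i), indices taken mod 9.
Σ = (18) + (1) + (26) + (5) + (30) + (13) + (20) + (8) + (24) = 145
Area = |Σ|/2 = 72.5.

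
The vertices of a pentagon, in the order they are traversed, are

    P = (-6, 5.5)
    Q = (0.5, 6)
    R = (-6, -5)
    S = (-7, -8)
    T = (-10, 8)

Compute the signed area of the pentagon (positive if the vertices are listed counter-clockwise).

Σ = (-38.75) + (33.5) + (13) + (-136) + (-7) = -135.25
Signed area = Σ/2 = -67.625 (negative ⇒ clockwise traversal).

-67.625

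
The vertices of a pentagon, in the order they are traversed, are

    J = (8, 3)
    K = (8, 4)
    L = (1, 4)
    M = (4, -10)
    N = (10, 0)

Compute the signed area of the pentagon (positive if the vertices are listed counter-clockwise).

Apply Gauss's area formula: 2A = Σ (x_i·y_{i+1} − x_{i+1}·y_i), indices taken mod 5.
J→K: (8)(4) − (8)(3) = 8
K→L: (8)(4) − (1)(4) = 28
L→M: (1)(-10) − (4)(4) = -26
M→N: (4)(0) − (10)(-10) = 100
N→J: (10)(3) − (8)(0) = 30
Σ = 140
Signed area = Σ/2 = 70 (positive ⇒ counter-clockwise traversal).

70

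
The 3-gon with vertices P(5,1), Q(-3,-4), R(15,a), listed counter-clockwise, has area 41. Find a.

-3

Write out the shoelace sum; only the two edges meeting at R involve a:
2·Area = [((-3)·a − 15·(-4)) + (15·1 − 5·a)] + -17
       = -8·a + 58 = 82
⇒ a = -3.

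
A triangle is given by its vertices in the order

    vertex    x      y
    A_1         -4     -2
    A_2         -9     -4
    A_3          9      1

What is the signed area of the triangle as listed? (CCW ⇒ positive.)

A_1→A_2: (-4)(-4) − (-9)(-2) = -2
A_2→A_3: (-9)(1) − (9)(-4) = 27
A_3→A_1: (9)(-2) − (-4)(1) = -14
Σ = 11
Signed area = Σ/2 = 5.5 (positive ⇒ counter-clockwise traversal).

5.5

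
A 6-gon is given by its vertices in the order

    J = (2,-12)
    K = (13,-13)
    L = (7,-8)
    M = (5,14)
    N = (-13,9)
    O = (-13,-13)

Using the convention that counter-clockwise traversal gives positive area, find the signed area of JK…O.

J→K: (2)(-13) − (13)(-12) = 130
K→L: (13)(-8) − (7)(-13) = -13
L→M: (7)(14) − (5)(-8) = 138
M→N: (5)(9) − (-13)(14) = 227
N→O: (-13)(-13) − (-13)(9) = 286
O→J: (-13)(-12) − (2)(-13) = 182
Σ = 950
Signed area = Σ/2 = 475 (positive ⇒ counter-clockwise traversal).

475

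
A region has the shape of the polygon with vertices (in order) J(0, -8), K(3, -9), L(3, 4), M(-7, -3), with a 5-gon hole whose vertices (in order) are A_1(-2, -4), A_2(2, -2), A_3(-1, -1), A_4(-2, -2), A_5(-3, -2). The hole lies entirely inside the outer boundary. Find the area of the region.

Outer boundary:
J→K: (0)(-9) − (3)(-8) = 24
K→L: (3)(4) − (3)(-9) = 39
L→M: (3)(-3) − (-7)(4) = 19
M→J: (-7)(-8) − (0)(-3) = 56
Σ = 138
Area = |Σ|/2 = 69.
Hole:
Apply the shoelace (surveyor's) formula: 2A = Σ (x_i·y_{i+1} − x_{i+1}·y_i), indices taken mod 5.
Cross-terms: 12, -4, 0, -2, 8  ⇒  Σ = 14
Area = |Σ|/2 = 7.
Net area = 69 − 7 = 62.

62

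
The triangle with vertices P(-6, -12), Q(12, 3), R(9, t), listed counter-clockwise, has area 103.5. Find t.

12

Write out the shoelace sum; only the two edges meeting at R involve t:
2·Area = [(12·t − 9·3) + (9·(-12) − (-6)·t)] + 126
       = 18·t + -9 = 207
⇒ t = 12.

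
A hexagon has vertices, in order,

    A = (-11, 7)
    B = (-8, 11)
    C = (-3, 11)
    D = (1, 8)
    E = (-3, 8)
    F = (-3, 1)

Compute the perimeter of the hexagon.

36

|AB| = √((3)² + (4)²) = √25 = 5
|BC| = √((5)² + (0)²) = √25 = 5
|CD| = √((4)² + (-3)²) = √25 = 5
|DE| = √((-4)² + (0)²) = √16 = 4
|EF| = √((0)² + (-7)²) = √49 = 7
|FA| = √((-8)² + (6)²) = √100 = 10
Perimeter = 5 + 5 + 5 + 4 + 7 + 10 = 36.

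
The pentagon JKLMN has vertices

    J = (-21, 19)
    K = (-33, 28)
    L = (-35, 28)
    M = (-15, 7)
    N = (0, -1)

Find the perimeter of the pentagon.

|JK| = √((-12)² + (9)²) = √225 = 15
|KL| = √((-2)² + (0)²) = √4 = 2
|LM| = √((20)² + (-21)²) = √841 = 29
|MN| = √((15)² + (-8)²) = √289 = 17
|NJ| = √((-21)² + (20)²) = √841 = 29
Perimeter = 15 + 2 + 29 + 17 + 29 = 92.

92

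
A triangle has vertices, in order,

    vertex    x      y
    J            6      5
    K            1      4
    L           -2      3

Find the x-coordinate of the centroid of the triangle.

5/3

Apply the shoelace (surveyor's) formula. First the cross-terms c_i = x_i·y_{i+1} − x_{i+1}·y_i:
  19, 11, -28  ⇒  2A = 2, A = 1.
Then Σ (x_i + x_{i+1})·c_i = 10, so x̄ = 10 / (6·1) = 5/3.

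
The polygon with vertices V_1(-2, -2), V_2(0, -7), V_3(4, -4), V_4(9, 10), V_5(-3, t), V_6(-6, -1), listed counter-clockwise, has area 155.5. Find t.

The doubled signed area Σ (x_i y_{i+1} − x_{i+1} y_i) is linear in t.
With t=0 it equals 161; the coefficient of t is 15 (from the two edges through V_5).
So 15·t + 161 = 2·155.5 = 311 ⇒ t = 10.

10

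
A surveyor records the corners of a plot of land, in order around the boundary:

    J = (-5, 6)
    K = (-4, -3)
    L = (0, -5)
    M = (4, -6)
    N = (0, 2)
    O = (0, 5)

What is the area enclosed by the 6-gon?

56

Cross-terms: 39, 20, 20, 8, 0, 25  ⇒  Σ = 112
Area = |Σ|/2 = 56.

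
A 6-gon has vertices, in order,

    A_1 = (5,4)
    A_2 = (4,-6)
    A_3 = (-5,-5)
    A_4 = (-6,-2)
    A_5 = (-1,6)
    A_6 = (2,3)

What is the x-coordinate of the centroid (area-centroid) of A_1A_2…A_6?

-29/264

Apply the shoelace (surveyor's) formula. First the cross-terms c_i = x_i·y_{i+1} − x_{i+1}·y_i:
  -46, -50, -20, -38, -15, -7  ⇒  2A = -176, A = -88.
Then Σ (x_i + x_{i+1})·c_i = 58, so x̄ = 58 / (6·(-88)) = -29/264.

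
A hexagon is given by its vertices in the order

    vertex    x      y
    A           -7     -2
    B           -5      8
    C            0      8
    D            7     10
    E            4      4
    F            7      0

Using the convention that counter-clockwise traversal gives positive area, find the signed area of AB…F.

Apply the shoelace formula: 2A = Σ (x_i·y_{i+1} − x_{i+1}·y_i), indices taken mod 6.
Σ = (-66) + (-40) + (-56) + (-12) + (-28) + (-14) = -216
Signed area = Σ/2 = -108 (negative ⇒ clockwise traversal).

-108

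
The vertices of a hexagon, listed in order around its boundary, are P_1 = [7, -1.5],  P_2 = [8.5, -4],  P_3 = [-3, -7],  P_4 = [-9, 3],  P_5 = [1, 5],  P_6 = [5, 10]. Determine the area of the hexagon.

Apply the shoelace formula: 2A = Σ (x_i·y_{i+1} − x_{i+1}·y_i), indices taken mod 6.
Σ = (-15.25) + (-71.5) + (-72) + (-48) + (-15) + (-77.5) = -299.25
Area = |Σ|/2 = 149.625.

149.625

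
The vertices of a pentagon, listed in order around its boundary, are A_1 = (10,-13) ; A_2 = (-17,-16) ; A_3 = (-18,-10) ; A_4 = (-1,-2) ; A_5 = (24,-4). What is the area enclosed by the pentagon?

Apply Gauss's area formula: 2A = Σ (x_i·y_{i+1} − x_{i+1}·y_i), indices taken mod 5.
A_1→A_2: (10)(-16) − (-17)(-13) = -381
A_2→A_3: (-17)(-10) − (-18)(-16) = -118
A_3→A_4: (-18)(-2) − (-1)(-10) = 26
A_4→A_5: (-1)(-4) − (24)(-2) = 52
A_5→A_1: (24)(-13) − (10)(-4) = -272
Σ = -693
Area = |Σ|/2 = 346.5.

346.5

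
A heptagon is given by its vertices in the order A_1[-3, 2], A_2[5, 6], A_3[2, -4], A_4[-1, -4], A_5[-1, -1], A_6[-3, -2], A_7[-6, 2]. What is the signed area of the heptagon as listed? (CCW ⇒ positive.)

Apply the shoelace formula: 2A = Σ (x_i·y_{i+1} − x_{i+1}·y_i), indices taken mod 7.
A_1→A_2: (-3)(6) − (5)(2) = -28
A_2→A_3: (5)(-4) − (2)(6) = -32
A_3→A_4: (2)(-4) − (-1)(-4) = -12
A_4→A_5: (-1)(-1) − (-1)(-4) = -3
A_5→A_6: (-1)(-2) − (-3)(-1) = -1
A_6→A_7: (-3)(2) − (-6)(-2) = -18
A_7→A_1: (-6)(2) − (-3)(2) = -6
Σ = -100
Signed area = Σ/2 = -50 (negative ⇒ clockwise traversal).

-50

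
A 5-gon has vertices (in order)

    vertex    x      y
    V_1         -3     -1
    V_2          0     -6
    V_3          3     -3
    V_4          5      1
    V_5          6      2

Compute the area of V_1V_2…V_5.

Cross-terms: 18, 18, 18, 4, 0  ⇒  Σ = 58
Area = |Σ|/2 = 29.

29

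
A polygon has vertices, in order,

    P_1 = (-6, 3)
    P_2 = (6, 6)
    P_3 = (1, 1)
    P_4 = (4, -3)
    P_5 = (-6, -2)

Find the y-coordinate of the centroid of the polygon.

Apply the shoelace formula. First the cross-terms c_i = x_i·y_{i+1} − x_{i+1}·y_i:
  -54, 0, -7, -26, -30  ⇒  2A = -117, A = -58.5.
Then Σ (y_i + y_{i+1})·c_i = -372, so ȳ = -372 / (6·(-58.5)) = 124/117.

124/117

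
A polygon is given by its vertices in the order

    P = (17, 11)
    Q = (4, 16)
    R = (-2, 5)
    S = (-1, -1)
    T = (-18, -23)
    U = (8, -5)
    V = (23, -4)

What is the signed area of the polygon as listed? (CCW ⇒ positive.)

485

Cross-terms: 228, 52, 7, 5, 274, 83, 321  ⇒  Σ = 970
Signed area = Σ/2 = 485 (positive ⇒ counter-clockwise traversal).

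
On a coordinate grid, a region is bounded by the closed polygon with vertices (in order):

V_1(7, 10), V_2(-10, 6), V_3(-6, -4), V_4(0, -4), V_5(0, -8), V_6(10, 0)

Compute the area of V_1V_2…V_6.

Apply the shoelace formula: 2A = Σ (x_i·y_{i+1} − x_{i+1}·y_i), indices taken mod 6.
Σ = (142) + (76) + (24) + (0) + (80) + (100) = 422
Area = |Σ|/2 = 211.

211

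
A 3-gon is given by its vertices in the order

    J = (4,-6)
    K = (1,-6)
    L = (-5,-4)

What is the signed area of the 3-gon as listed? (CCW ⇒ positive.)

-3

Apply the surveyor's formula: 2A = Σ (x_i·y_{i+1} − x_{i+1}·y_i), indices taken mod 3.
Cross-terms: -18, -34, 46  ⇒  Σ = -6
Signed area = Σ/2 = -3 (negative ⇒ clockwise traversal).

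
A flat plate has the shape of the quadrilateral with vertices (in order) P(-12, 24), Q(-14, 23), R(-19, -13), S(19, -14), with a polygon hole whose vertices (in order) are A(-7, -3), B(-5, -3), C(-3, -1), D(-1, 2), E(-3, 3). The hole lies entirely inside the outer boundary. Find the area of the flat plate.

726

Outer boundary:
Apply the shoelace formula: 2A = Σ (x_i·y_{i+1} − x_{i+1}·y_i), indices taken mod 4.
Σ = (60) + (619) + (513) + (288) = 1480
Area = |Σ|/2 = 740.
Hole:
A→B: (-7)(-3) − (-5)(-3) = 6
B→C: (-5)(-1) − (-3)(-3) = -4
C→D: (-3)(2) − (-1)(-1) = -7
D→E: (-1)(3) − (-3)(2) = 3
E→A: (-3)(-3) − (-7)(3) = 30
Σ = 28
Area = |Σ|/2 = 14.
Net area = 740 − 14 = 726.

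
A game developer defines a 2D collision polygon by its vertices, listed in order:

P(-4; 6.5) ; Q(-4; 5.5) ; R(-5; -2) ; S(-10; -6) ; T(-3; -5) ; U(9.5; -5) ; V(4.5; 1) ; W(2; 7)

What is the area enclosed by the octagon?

P→Q: (-4)(5.5) − (-4)(6.5) = 4
Q→R: (-4)(-2) − (-5)(5.5) = 35.5
R→S: (-5)(-6) − (-10)(-2) = 10
S→T: (-10)(-5) − (-3)(-6) = 32
T→U: (-3)(-5) − (9.5)(-5) = 62.5
U→V: (9.5)(1) − (4.5)(-5) = 32
V→W: (4.5)(7) − (2)(1) = 29.5
W→P: (2)(6.5) − (-4)(7) = 41
Σ = 246.5
Area = |Σ|/2 = 123.25.

123.25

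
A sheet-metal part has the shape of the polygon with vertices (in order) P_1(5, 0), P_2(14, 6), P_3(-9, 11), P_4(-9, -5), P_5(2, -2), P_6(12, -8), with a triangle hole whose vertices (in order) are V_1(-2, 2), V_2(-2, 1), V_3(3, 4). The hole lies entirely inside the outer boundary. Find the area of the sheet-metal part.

226.5

Outer boundary:
Σ = (30) + (208) + (144) + (28) + (8) + (40) = 458
Area = |Σ|/2 = 229.
Hole:
Σ = (2) + (-11) + (14) = 5
Area = |Σ|/2 = 2.5.
Net area = 229 − 2.5 = 226.5.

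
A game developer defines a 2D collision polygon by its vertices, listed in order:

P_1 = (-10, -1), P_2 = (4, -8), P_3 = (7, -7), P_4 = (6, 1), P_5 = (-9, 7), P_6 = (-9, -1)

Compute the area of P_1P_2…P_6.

Apply Gauss's area formula: 2A = Σ (x_i·y_{i+1} − x_{i+1}·y_i), indices taken mod 6.
Σ = (84) + (28) + (49) + (51) + (72) + (-1) = 283
Area = |Σ|/2 = 141.5.

141.5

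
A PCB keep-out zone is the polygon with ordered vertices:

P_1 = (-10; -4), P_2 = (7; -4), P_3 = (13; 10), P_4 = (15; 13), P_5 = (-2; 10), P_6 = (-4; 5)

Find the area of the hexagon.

240.5

P_1→P_2: (-10)(-4) − (7)(-4) = 68
P_2→P_3: (7)(10) − (13)(-4) = 122
P_3→P_4: (13)(13) − (15)(10) = 19
P_4→P_5: (15)(10) − (-2)(13) = 176
P_5→P_6: (-2)(5) − (-4)(10) = 30
P_6→P_1: (-4)(-4) − (-10)(5) = 66
Σ = 481
Area = |Σ|/2 = 240.5.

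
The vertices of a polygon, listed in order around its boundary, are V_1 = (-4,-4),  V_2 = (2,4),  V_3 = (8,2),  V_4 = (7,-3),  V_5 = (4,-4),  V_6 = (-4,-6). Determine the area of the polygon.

Apply the shoelace (surveyor's) formula: 2A = Σ (x_i·y_{i+1} − x_{i+1}·y_i), indices taken mod 6.
V_1→V_2: (-4)(4) − (2)(-4) = -8
V_2→V_3: (2)(2) − (8)(4) = -28
V_3→V_4: (8)(-3) − (7)(2) = -38
V_4→V_5: (7)(-4) − (4)(-3) = -16
V_5→V_6: (4)(-6) − (-4)(-4) = -40
V_6→V_1: (-4)(-4) − (-4)(-6) = -8
Σ = -138
Area = |Σ|/2 = 69.

69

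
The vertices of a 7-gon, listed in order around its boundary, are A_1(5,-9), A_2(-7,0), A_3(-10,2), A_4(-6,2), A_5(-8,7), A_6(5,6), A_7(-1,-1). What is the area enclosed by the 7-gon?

89.5

Apply the shoelace (surveyor's) formula: 2A = Σ (x_i·y_{i+1} − x_{i+1}·y_i), indices taken mod 7.
Σ = (-63) + (-14) + (-8) + (-26) + (-83) + (1) + (14) = -179
Area = |Σ|/2 = 89.5.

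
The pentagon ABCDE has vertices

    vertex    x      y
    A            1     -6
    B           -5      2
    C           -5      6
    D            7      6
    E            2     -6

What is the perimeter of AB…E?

40

|AB| = √((-6)² + (8)²) = √100 = 10
|BC| = √((0)² + (4)²) = √16 = 4
|CD| = √((12)² + (0)²) = √144 = 12
|DE| = √((-5)² + (-12)²) = √169 = 13
|EA| = √((-1)² + (0)²) = √1 = 1
Perimeter = 10 + 4 + 12 + 13 + 1 = 40.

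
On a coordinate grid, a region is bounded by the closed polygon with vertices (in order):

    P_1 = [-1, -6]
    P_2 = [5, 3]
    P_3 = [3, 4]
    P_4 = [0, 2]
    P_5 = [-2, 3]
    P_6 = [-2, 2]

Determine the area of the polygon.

Apply the surveyor's formula: 2A = Σ (x_i·y_{i+1} − x_{i+1}·y_i), indices taken mod 6.
Cross-terms: 27, 11, 6, 4, 2, 14  ⇒  Σ = 64
Area = |Σ|/2 = 32.

32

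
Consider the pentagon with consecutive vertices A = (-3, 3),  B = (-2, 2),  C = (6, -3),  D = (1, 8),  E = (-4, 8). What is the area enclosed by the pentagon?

48.5

Apply the shoelace (surveyor's) formula: 2A = Σ (x_i·y_{i+1} − x_{i+1}·y_i), indices taken mod 5.
Σ = (0) + (-6) + (51) + (40) + (12) = 97
Area = |Σ|/2 = 48.5.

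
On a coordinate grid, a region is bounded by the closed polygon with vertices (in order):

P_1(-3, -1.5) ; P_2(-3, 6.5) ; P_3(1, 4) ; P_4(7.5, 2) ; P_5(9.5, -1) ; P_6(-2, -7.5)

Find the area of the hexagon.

94.875

Apply Gauss's area formula: 2A = Σ (x_i·y_{i+1} − x_{i+1}·y_i), indices taken mod 6.
Σ = (-24) + (-18.5) + (-28) + (-26.5) + (-73.25) + (-19.5) = -189.75
Area = |Σ|/2 = 94.875.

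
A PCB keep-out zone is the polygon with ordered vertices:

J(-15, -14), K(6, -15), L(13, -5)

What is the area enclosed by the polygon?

108.5

Apply the shoelace (surveyor's) formula: 2A = Σ (x_i·y_{i+1} − x_{i+1}·y_i), indices taken mod 3.
Σ = (309) + (165) + (-257) = 217
Area = |Σ|/2 = 108.5.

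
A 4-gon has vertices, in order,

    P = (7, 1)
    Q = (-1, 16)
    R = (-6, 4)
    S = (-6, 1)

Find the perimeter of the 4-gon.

|PQ| = √((-8)² + (15)²) = √289 = 17
|QR| = √((-5)² + (-12)²) = √169 = 13
|RS| = √((0)² + (-3)²) = √9 = 3
|SP| = √((13)² + (0)²) = √169 = 13
Perimeter = 17 + 13 + 3 + 13 = 46.

46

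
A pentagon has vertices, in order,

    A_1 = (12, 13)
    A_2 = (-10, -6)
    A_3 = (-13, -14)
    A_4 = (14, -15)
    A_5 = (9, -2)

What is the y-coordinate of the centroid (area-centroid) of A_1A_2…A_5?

Apply Gauss's area formula. First the cross-terms c_i = x_i·y_{i+1} − x_{i+1}·y_i:
  58, 62, 391, 107, 141  ⇒  2A = 759, A = 379.5.
Then Σ (y_i + y_{i+1})·c_i = -12441, so ȳ = -12441 / (6·379.5) = -377/69.

-377/69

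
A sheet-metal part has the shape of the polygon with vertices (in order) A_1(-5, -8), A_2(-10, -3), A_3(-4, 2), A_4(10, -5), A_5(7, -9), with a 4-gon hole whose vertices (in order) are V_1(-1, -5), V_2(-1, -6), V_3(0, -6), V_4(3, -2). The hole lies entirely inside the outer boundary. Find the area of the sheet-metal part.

122.5

Outer boundary:
Σ = (-65) + (-32) + (0) + (-55) + (-101) = -253
Area = |Σ|/2 = 126.5.
Hole:
Apply the shoelace formula: 2A = Σ (x_i·y_{i+1} − x_{i+1}·y_i), indices taken mod 4.
V_1→V_2: (-1)(-6) − (-1)(-5) = 1
V_2→V_3: (-1)(-6) − (0)(-6) = 6
V_3→V_4: (0)(-2) − (3)(-6) = 18
V_4→V_1: (3)(-5) − (-1)(-2) = -17
Σ = 8
Area = |Σ|/2 = 4.
Net area = 126.5 − 4 = 122.5.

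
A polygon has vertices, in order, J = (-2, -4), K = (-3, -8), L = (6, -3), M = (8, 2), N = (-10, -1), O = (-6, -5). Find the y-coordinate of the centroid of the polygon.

-363/167

Apply Gauss's area formula. First the cross-terms c_i = x_i·y_{i+1} − x_{i+1}·y_i:
  4, 57, 36, 12, 44, 14  ⇒  2A = 167, A = 83.5.
Then Σ (y_i + y_{i+1})·c_i = -1089, so ȳ = -1089 / (6·83.5) = -363/167.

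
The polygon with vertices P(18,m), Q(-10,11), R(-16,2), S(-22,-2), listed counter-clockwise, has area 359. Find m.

-21

The doubled signed area Σ (x_i y_{i+1} − x_{i+1} y_i) is linear in m.
With m=0 it equals 466; the coefficient of m is -12 (from the two edges through P).
So -12·m + 466 = 2·359 = 718 ⇒ m = -21.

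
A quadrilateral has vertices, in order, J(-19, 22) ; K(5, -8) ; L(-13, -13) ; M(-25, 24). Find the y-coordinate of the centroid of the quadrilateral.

Apply the surveyor's formula. First the cross-terms c_i = x_i·y_{i+1} − x_{i+1}·y_i:
  42, -169, -637, -94  ⇒  2A = -858, A = -429.
Then Σ (y_i + y_{i+1})·c_i = -7194, so ȳ = -7194 / (6·(-429)) = 109/39.

109/39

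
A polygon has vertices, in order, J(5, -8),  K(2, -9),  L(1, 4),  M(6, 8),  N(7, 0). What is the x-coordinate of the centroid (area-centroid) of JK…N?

416/105

Apply the shoelace (surveyor's) formula. First the cross-terms c_i = x_i·y_{i+1} − x_{i+1}·y_i:
  -29, 17, -16, -56, -56  ⇒  2A = -140, A = -70.
Then Σ (x_i + x_{i+1})·c_i = -1664, so x̄ = -1664 / (6·(-70)) = 416/105.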